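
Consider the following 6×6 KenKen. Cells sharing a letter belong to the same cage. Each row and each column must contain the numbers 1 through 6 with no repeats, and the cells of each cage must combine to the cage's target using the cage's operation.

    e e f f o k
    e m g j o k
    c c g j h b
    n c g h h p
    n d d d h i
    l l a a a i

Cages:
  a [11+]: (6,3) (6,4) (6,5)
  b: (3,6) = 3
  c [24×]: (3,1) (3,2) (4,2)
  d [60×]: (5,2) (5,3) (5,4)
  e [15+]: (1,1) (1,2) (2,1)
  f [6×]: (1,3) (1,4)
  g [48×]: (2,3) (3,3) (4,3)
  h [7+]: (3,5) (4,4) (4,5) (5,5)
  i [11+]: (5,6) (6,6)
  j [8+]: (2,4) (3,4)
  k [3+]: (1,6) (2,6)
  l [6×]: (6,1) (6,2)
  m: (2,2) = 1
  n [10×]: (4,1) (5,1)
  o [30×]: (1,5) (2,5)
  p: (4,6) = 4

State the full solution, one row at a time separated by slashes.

Cage m is a single given cell, leaving (2,2) = 1.
Row 2 now contains 1, so (2,6) = 2.
B is a freebie, which forces (3,6) = 3.
The 4 cells of cage h must have sum 7, leaving (4,4) = 1.
P is a freebie, leaving (4,6) = 4.
Column 6 now contains 2, which forces (1,6) = 1.
The only place for 3 in row 2 is (2,4).
Cage f needs two cells with product 6, leaving (1,3) = 3.
Column 4 already has 3, so (1,4) = 2.
Cage j needs two cells with sum 8, so (3,4) = 5.
In row 4, 5 can only go at (4,1), so (4,1) = 5.
The 3 cells of cage e must have sum 15, so (1,2) = 5.
Row 1 now contains 5, so (1,5) = 6.
Column 5 already has 6; hence (2,5) = 5.
5 is placed in column 1, so (5,1) = 2.
Row 5 now contains 2, leaving (5,2) = 3.
Row 5 now contains 2, which forces (5,3) = 5.
Row 5 now contains 3, which forces (5,5) = 1.
Row 5 now contains 5, leaving (5,6) = 6.
Column 6 now contains 6; hence (6,6) = 5.
6 is placed in row 1; hence (1,1) = 4.
Cage e has sum 15, leaving (2,1) = 6.
6 is placed in row 2, which forces (2,3) = 4.
Cage c needs product 24, leaving (3,1) = 1.
Cage c needs product 24, so (3,2) = 4.
Column 5 already has 1, which forces (3,5) = 2.
Cage c has product 24, leaving (4,2) = 6.
Row 4 now contains 6, so (4,3) = 2.
The 4 cells of cage h must have sum 7; hence (4,5) = 3.
6 is placed in row 5; hence (5,4) = 4.
Column 1 already has 1, so (6,1) = 3.
Column 2 already has 6, so (6,2) = 2.
2 is placed in column 3, which forces (6,3) = 1.
The 3 cells of cage a must have sum 11, leaving (6,4) = 6.
Column 5 now contains 3, which forces (6,5) = 4.
2 is placed in row 3, so (3,3) = 6.

4 5 3 2 6 1 / 6 1 4 3 5 2 / 1 4 6 5 2 3 / 5 6 2 1 3 4 / 2 3 5 4 1 6 / 3 2 1 6 4 5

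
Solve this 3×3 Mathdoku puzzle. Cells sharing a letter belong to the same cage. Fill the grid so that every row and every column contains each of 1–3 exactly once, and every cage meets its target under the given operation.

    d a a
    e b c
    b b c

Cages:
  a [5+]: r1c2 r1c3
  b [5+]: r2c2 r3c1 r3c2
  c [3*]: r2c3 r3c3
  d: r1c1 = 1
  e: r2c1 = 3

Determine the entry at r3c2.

Cage d is a single given cell, which forces r1c1 = 1.
E is a freebie, so r2c1 = 3.
Row 2 now contains 3, which forces r2c3 = 1.
Column 1 now contains 1; hence r3c1 = 2.
Column 3 already has 1, which forces r3c3 = 3.
Cage a's pair has sum 5, which forces r1c2 = 3.
Column 3 now contains 3, so r1c3 = 2.
1 is placed in row 2, which forces r2c2 = 2.
3 is placed in row 3, so r3c2 = 1.
Completed grid: 1 3 2 / 3 2 1 / 2 1 3.

1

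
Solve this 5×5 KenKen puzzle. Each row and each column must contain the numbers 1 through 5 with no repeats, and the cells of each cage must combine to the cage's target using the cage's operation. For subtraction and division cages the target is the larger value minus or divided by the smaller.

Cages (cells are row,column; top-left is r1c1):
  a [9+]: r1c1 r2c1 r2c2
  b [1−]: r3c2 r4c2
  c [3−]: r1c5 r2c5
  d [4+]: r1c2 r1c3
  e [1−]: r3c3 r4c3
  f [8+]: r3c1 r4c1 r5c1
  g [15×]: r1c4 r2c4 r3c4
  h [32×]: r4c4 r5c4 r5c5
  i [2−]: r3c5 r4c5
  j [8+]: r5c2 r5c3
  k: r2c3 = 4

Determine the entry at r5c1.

1

Cage k is given; hence r2c3 = 4.
The 3 cells of cage h must have product 32, leaving r4c4 = 4.
The 3 cells of cage h must have product 32, so r5c4 = 2.
Cage h has product 32, which forces r5c5 = 4.
In row 1, 4 can only go at r1c1, so r1c1 = 4.
In row 1, 2 can only go at r1c5, so r1c5 = 2.
Column 5 already has 2, leaving r2c5 = 5.
The only place for 5 in row 1 is r1c4.
The only place for 1 in row 2 is r2c4.
Column 4 already has 1, leaving r3c4 = 3.
Row 3 now contains 3; hence r3c5 = 1.
Column 5 now contains 1; hence r4c5 = 3.
1 is placed in row 3, which forces r3c3 = 2.
The two cells of cage e must have difference 1; hence r4c3 = 1.
Cage d's pair has sum 4, so r1c2 = 1.
1 is placed in column 3, so r1c3 = 3.
Row 3 already has 2, leaving r3c1 = 5.
Row 3 already has 2; hence r3c2 = 4.
The 3 cells of cage f must have sum 8, leaving r4c1 = 2.
Row 4 now contains 1, which forces r4c2 = 5.
Cage f has sum 8, which forces r5c1 = 1.
Column 2 already has 5, which forces r5c2 = 3.
Column 3 already has 3; hence r5c3 = 5.
Column 1 now contains 2, so r2c1 = 3.
Column 2 now contains 3, leaving r2c2 = 2.
The full grid is 4 1 3 5 2 / 3 2 4 1 5 / 5 4 2 3 1 / 2 5 1 4 3 / 1 3 5 2 4.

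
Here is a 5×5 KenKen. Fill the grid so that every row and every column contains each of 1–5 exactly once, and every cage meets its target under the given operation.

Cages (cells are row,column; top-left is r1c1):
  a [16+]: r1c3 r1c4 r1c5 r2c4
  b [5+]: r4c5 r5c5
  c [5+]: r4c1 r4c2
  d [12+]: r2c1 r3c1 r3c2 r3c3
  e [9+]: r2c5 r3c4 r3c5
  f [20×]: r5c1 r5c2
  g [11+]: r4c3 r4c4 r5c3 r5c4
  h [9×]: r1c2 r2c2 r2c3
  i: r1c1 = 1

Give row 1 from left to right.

1 3 4 2 5

Cage i is given, so r1c1 = 1.
Cage h needs product 9; hence r1c2 = 3.
Cage h needs product 9, which forces r2c2 = 1.
Cage h has product 9; hence r2c3 = 3.
The 4 cells of cage a must have sum 16; hence r2c4 = 5.
Cage c's pair has sum 5, which forces r4c1 = 3.
The two cells of cage c must have sum 5, leaving r4c2 = 2.
Cage d needs sum 12, leaving r3c3 = 1.
Cage g needs sum 11; hence r4c4 = 1.
1 is placed in row 4, leaving r4c5 = 4.
The 4 cells of cage g must have sum 11; hence r5c3 = 2.
4 is placed in column 5, which forces r5c5 = 1.
4 is placed in column 5, which forces r2c5 = 2.
Row 4 now contains 4, leaving r4c3 = 5.
Cage g has sum 11, so r5c4 = 3.
Column 3 already has 5, so r1c3 = 4.
Cage a needs sum 16, so r1c4 = 2.
Column 5 now contains 2, leaving r1c5 = 5.
Row 2 already has 2, so r2c1 = 4.
The 4 cells of cage d must have sum 12, so r3c1 = 2.
Cage d has sum 12, which forces r3c2 = 5.
2 is placed in column 4, leaving r3c4 = 4.
Column 5 already has 5, so r3c5 = 3.
Column 1 already has 4, so r5c1 = 5.
Column 2 already has 5; hence r5c2 = 4.
Completed grid: 1 3 4 2 5 / 4 1 3 5 2 / 2 5 1 4 3 / 3 2 5 1 4 / 5 4 2 3 1.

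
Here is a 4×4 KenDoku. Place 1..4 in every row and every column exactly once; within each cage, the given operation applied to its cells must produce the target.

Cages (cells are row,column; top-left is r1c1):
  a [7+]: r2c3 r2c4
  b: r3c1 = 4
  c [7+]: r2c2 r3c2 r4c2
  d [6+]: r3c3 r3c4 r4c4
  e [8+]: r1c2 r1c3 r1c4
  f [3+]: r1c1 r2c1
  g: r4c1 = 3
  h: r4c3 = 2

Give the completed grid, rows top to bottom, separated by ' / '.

2 3 1 4 / 1 2 4 3 / 4 1 3 2 / 3 4 2 1

Cage b is a single given cell; hence r3c1 = 4.
G is a freebie, so r4c1 = 3.
H is a freebie, leaving r4c3 = 2.
Row 4 already has 2, which forces r4c4 = 1.
Cage d has sum 6, so r3c3 = 3.
Cage d has sum 6, which forces r3c4 = 2.
Row 4 now contains 1, so r4c2 = 4.
Cage c has sum 7; hence r2c2 = 2.
Column 3 already has 3, which forces r2c3 = 4.
Cage a needs two cells with sum 7, leaving r2c4 = 3.
Row 3 now contains 2; hence r3c2 = 1.
Cage f's pair has sum 3; hence r1c1 = 2.
Column 2 already has 1; hence r1c2 = 3.
Column 3 now contains 4, leaving r1c3 = 1.
3 is placed in column 4, which forces r1c4 = 4.
2 is placed in row 2, so r2c1 = 1.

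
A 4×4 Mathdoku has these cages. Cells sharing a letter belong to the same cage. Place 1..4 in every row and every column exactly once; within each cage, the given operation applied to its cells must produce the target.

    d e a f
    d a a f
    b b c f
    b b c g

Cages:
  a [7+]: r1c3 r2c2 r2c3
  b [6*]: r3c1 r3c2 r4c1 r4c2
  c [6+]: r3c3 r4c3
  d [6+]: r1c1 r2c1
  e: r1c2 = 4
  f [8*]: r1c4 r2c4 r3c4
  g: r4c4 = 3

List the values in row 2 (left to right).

E is a freebie, leaving r1c2 = 4.
Cage g is given, which forces r4c4 = 3.
Row 1 already has 4, which forces r1c1 = 2.
Row 1 already has 2, which forces r1c4 = 1.
Cage d's pair has sum 6, so r2c1 = 4.
Row 2 now contains 4, leaving r2c4 = 2.
2 is placed in column 4, so r3c4 = 4.
Column 1 already has 2, which forces r4c1 = 1.
1 is placed in row 4, leaving r4c2 = 2.
Row 4 now contains 2, which forces r4c3 = 4.
Row 1 now contains 1, so r1c3 = 3.
Cage a has sum 7, which forces r2c2 = 3.
The 3 cells of cage a must have sum 7, which forces r2c3 = 1.
Column 1 already has 1, leaving r3c1 = 3.
Cage b has product 6; hence r3c2 = 1.
4 is placed in row 3; hence r3c3 = 2.
Completed grid: 2 4 3 1 / 4 3 1 2 / 3 1 2 4 / 1 2 4 3.

4 3 1 2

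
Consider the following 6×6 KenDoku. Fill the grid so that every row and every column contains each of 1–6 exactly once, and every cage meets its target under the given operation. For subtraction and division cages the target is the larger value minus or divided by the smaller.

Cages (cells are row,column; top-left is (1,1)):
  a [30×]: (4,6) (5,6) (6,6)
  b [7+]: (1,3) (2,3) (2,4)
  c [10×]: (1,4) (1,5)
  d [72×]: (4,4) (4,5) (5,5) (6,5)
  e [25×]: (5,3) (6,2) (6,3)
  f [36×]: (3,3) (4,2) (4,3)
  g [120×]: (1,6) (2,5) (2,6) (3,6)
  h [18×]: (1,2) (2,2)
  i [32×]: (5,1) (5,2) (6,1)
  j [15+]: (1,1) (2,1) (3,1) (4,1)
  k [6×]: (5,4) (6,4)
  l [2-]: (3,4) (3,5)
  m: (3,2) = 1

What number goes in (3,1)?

Cage m is a single given cell, which forces (3,2) = 1.
Cage i has product 32, so (5,1) = 2.
Cage i has product 32, leaving (5,2) = 4.
The 3 cells of cage e must have product 25, which forces (5,3) = 5.
Cage i has product 32; hence (6,1) = 4.
Cage e has product 25, which forces (6,2) = 5.
Cage e needs product 25, which forces (6,3) = 1.
Cage a needs product 30, so (4,6) = 5.
Cage g needs product 120, so (2,5) = 5.
Cage c's pair has product 10; hence (1,4) = 5.
Column 5 now contains 5; hence (1,5) = 2.
Row 1 already has 2, so (1,3) = 4.
The 3 cells of cage b must have sum 7, which forces (2,3) = 2.
Cage b has sum 7, leaving (2,4) = 1.
The 4 cells of cage j must have sum 15, leaving (3,1) = 5.
Column 4 already has 1, so (5,4) = 3.
Row 5 already has 3, so (5,6) = 1.
Cage g needs product 120, so (1,6) = 3.
Cage g needs product 120; hence (2,6) = 4.
Cage g needs product 120, leaving (3,6) = 2.
The 3 cells of cage f must have product 36, leaving (4,2) = 2.
The 4 cells of cage d must have product 72, so (4,4) = 4.
Cage d has product 72, so (4,5) = 1.
Row 5 already has 1, leaving (5,5) = 6.
Cage k needs two cells with product 6, leaving (6,4) = 2.
The 4 cells of cage d must have product 72; hence (6,5) = 3.
Cage a has product 30; hence (6,6) = 6.
The 4 cells of cage j must have sum 15, leaving (1,1) = 1.
Row 1 already has 3; hence (1,2) = 6.
Cage h's pair has product 18, which forces (2,2) = 3.
4 is placed in column 4, which forces (3,4) = 6.
Column 5 already has 6, leaving (3,5) = 4.
Row 2 already has 3, so (2,1) = 6.
Row 3 already has 6, leaving (3,3) = 3.
Cage j needs sum 15, so (4,1) = 3.
Cage f has product 36, leaving (4,3) = 6.
The full grid is 1 6 4 5 2 3 / 6 3 2 1 5 4 / 5 1 3 6 4 2 / 3 2 6 4 1 5 / 2 4 5 3 6 1 / 4 5 1 2 3 6.

5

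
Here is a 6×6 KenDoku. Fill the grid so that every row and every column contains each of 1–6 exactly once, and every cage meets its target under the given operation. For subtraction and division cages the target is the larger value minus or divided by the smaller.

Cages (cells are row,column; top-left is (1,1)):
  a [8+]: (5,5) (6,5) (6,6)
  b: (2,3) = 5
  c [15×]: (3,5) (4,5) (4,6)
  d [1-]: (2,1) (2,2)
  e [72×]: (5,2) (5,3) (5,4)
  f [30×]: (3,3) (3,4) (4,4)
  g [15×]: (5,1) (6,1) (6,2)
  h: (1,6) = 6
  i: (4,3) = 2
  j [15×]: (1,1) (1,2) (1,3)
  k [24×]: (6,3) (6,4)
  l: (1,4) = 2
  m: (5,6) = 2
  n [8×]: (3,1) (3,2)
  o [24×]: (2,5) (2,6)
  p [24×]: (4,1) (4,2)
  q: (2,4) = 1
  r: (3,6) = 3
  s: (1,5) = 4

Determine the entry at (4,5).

Cage l is given, so (1,4) = 2.
S is a freebie, so (1,5) = 4.
Cage h is given; hence (1,6) = 6.
B is a freebie, leaving (2,3) = 5.
Cage q is a single given cell, so (2,4) = 1.
Column 5 already has 4; hence (2,5) = 6.
Column 6 now contains 6, so (2,6) = 4.
R is a freebie, leaving (3,6) = 3.
Cage i is given, leaving (4,3) = 2.
Cage m is a single given cell, leaving (5,6) = 2.
The 3 cells of cage f must have product 30; hence (3,3) = 1.
1 is placed in row 3, so (3,5) = 5.
The 3 cells of cage c must have product 15, so (4,5) = 3.
5 is placed in column 5, so (5,5) = 1.
The 3 cells of cage a must have sum 8, so (6,5) = 2.
Column 3 already has 1, which forces (1,3) = 3.
Row 3 already has 5; hence (3,4) = 6.
Cage f has product 30; hence (4,4) = 5.
Cage c has product 15, leaving (4,6) = 1.
6 is placed in column 4, leaving (6,4) = 4.
The 3 cells of cage a must have sum 8, leaving (6,6) = 5.
The 3 cells of cage g must have product 15, leaving (5,1) = 5.
Column 4 already has 4, leaving (5,4) = 3.
Row 6 already has 4; hence (6,3) = 6.
Column 1 already has 5, which forces (1,1) = 1.
The 3 cells of cage j must have product 15; hence (1,2) = 5.
Cage e has product 72, leaving (5,2) = 6.
6 is placed in column 3; hence (5,3) = 4.
Column 1 now contains 1, leaving (6,1) = 3.
Row 6 now contains 3; hence (6,2) = 1.
3 is placed in column 1, leaving (2,1) = 2.
Cage d needs two cells with difference 1, which forces (2,2) = 3.
Column 1 now contains 2, so (3,1) = 4.
4 is placed in row 3, leaving (3,2) = 2.
Cage p needs two cells with product 24, so (4,1) = 6.
Column 2 already has 6; hence (4,2) = 4.
Completed grid: 1 5 3 2 4 6 / 2 3 5 1 6 4 / 4 2 1 6 5 3 / 6 4 2 5 3 1 / 5 6 4 3 1 2 / 3 1 6 4 2 5.

3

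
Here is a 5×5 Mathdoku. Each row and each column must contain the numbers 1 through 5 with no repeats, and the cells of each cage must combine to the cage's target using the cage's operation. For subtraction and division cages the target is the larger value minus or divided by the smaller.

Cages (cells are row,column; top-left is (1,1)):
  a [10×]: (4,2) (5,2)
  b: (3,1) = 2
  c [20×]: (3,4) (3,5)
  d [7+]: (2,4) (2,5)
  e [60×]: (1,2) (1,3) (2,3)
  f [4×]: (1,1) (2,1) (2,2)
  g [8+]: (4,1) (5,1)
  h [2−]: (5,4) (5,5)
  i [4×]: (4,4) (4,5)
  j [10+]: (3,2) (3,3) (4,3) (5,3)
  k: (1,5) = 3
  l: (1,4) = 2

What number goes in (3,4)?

L is a freebie, so (1,4) = 2.
K is a freebie, which forces (1,5) = 3.
B is a freebie; hence (3,1) = 2.
Row 1 already has 2, leaving (1,1) = 1.
Cage f needs product 4, leaving (2,1) = 4.
Cage f has product 4; hence (2,2) = 1.
The 3 cells of cage e must have product 60; hence (2,3) = 3.
Row 2 already has 3; hence (2,4) = 5.
Row 2 already has 4; hence (2,5) = 2.
Column 4 already has 5, which forces (3,4) = 4.
4 is placed in row 3; hence (3,5) = 5.
Column 4 now contains 4, leaving (4,4) = 1.
1 is placed in row 4, leaving (4,5) = 4.
Column 4 now contains 4, which forces (5,4) = 3.
Column 5 already has 5, so (5,5) = 1.
4 is placed in row 3, so (3,2) = 3.
Row 3 now contains 5, so (3,3) = 1.
Cage g needs two cells with sum 8; hence (4,1) = 3.
Cage j needs sum 10; hence (4,3) = 2.
3 is placed in row 5, so (5,1) = 5.
5 is placed in row 5, which forces (5,2) = 2.
Cage j has sum 10, which forces (5,3) = 4.
Cage e has product 60; hence (1,2) = 4.
Column 3 now contains 4, leaving (1,3) = 5.
2 is placed in row 4, so (4,2) = 5.
The full grid is 1 4 5 2 3 / 4 1 3 5 2 / 2 3 1 4 5 / 3 5 2 1 4 / 5 2 4 3 1.

4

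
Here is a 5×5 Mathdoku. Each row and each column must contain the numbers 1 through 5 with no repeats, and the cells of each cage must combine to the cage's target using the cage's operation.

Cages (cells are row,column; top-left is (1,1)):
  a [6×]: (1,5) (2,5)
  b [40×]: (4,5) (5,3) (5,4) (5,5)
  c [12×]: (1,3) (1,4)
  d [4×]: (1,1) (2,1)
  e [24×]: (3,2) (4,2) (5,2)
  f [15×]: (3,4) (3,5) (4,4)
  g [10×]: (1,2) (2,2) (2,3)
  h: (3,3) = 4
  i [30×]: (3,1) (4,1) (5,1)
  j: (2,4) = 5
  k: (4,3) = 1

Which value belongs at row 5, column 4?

2

Cage j is given, which forces (2,4) = 5.
H is a freebie; hence (3,3) = 4.
Cage k is a single given cell, so (4,3) = 1.
Row 4 now contains 1; hence (4,4) = 3.
Cage g has product 10, which forces (1,2) = 5.
4 is placed in column 3; hence (1,3) = 3.
Column 4 already has 3, so (1,4) = 4.
3 is placed in row 1; hence (1,5) = 2.
The 3 cells of cage g must have product 10, which forces (2,2) = 1.
Column 3 already has 1; hence (2,3) = 2.
2 is placed in column 5; hence (2,5) = 3.
Column 4 already has 3, leaving (3,4) = 1.
The 3 cells of cage f must have product 15, leaving (3,5) = 5.
Column 5 already has 5, which forces (4,5) = 4.
Column 3 now contains 2, leaving (5,3) = 5.
Column 4 already has 1, so (5,4) = 2.
Column 5 now contains 4, leaving (5,5) = 1.
Row 1 now contains 4; hence (1,1) = 1.
Row 2 now contains 1, which forces (2,1) = 4.
Cage i needs product 30, which forces (3,1) = 2.
Cage e has product 24, leaving (3,2) = 3.
Cage i has product 30; hence (4,1) = 5.
Row 4 now contains 4; hence (4,2) = 2.
2 is placed in row 5, which forces (5,1) = 3.
Cage e needs product 24, so (5,2) = 4.
The full grid is 1 5 3 4 2 / 4 1 2 5 3 / 2 3 4 1 5 / 5 2 1 3 4 / 3 4 5 2 1.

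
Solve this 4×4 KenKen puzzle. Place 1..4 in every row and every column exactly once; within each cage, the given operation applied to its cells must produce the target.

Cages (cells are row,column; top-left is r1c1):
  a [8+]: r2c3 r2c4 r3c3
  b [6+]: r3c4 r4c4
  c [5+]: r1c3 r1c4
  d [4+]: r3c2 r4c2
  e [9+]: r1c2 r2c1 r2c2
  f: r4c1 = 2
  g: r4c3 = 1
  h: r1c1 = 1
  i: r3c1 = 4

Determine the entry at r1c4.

3

Cage h is given, so r1c1 = 1.
Cage i is given, so r3c1 = 4.
Row 3 now contains 4, so r3c4 = 2.
Cage f is a single given cell, which forces r4c1 = 2.
G is a freebie, leaving r4c3 = 1.
Column 4 already has 2, so r4c4 = 4.
Cage c needs two cells with sum 5, which forces r1c3 = 2.
Column 4 now contains 4, which forces r1c4 = 3.
2 is placed in column 1, which forces r2c1 = 3.
Column 3 already has 2, which forces r2c3 = 4.
3 is placed in column 4; hence r2c4 = 1.
Cage d needs two cells with sum 4, leaving r3c2 = 1.
Column 3 now contains 1, so r3c3 = 3.
Row 4 now contains 1, so r4c2 = 3.
Row 1 already has 2, which forces r1c2 = 4.
Row 2 already has 4; hence r2c2 = 2.
The full grid is 1 4 2 3 / 3 2 4 1 / 4 1 3 2 / 2 3 1 4.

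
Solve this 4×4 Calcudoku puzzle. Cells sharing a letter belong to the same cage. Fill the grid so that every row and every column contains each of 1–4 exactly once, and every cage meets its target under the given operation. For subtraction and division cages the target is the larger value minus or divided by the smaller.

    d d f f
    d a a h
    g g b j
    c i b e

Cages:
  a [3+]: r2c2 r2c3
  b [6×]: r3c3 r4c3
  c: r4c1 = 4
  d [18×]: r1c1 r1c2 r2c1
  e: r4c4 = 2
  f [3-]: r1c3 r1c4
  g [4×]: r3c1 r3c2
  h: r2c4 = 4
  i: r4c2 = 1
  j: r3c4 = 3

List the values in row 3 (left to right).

1 4 2 3

Cage d needs product 18, which forces r1c1 = 2.
Cage d has product 18, leaving r1c2 = 3.
Cage d has product 18, so r2c1 = 3.
Cage h is given, leaving r2c4 = 4.
J is a freebie; hence r3c4 = 3.
Cage c is given, so r4c1 = 4.
I is a freebie, which forces r4c2 = 1.
Cage e is given; hence r4c4 = 2.
The two cells of cage f must have difference 3; hence r1c3 = 4.
Column 4 already has 4, so r1c4 = 1.
1 is placed in column 2; hence r2c2 = 2.
The two cells of cage a must have sum 3, leaving r2c3 = 1.
Column 1 already has 4, leaving r3c1 = 1.
1 is placed in column 2; hence r3c2 = 4.
Row 3 now contains 3, leaving r3c3 = 2.
2 is placed in row 4; hence r4c3 = 3.
The full grid is 2 3 4 1 / 3 2 1 4 / 1 4 2 3 / 4 1 3 2.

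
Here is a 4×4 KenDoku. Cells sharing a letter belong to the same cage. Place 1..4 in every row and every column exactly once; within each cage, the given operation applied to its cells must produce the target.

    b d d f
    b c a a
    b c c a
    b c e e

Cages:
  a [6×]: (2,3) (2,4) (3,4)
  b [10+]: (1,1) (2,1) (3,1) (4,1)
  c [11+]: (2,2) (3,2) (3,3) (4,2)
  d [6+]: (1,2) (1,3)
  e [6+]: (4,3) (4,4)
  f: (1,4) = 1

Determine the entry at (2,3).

Cage f is given, so (1,4) = 1.
Cage a has product 6, which forces (2,3) = 1.
The only place for 3 in row 1 is (1,1).
The only place for 3 in row 4 is (4,2).
The only place for 3 in row 2 is (2,4).
3 is placed in column 4, so (3,4) = 2.
2 is placed in column 4, which forces (4,4) = 4.
The 4 cells of cage c must have sum 11, so (2,2) = 4.
Cage c needs sum 11, so (3,2) = 1.
2 is placed in row 3, so (3,3) = 3.
Row 4 already has 4, so (4,3) = 2.
Column 2 now contains 4, leaving (1,2) = 2.
2 is placed in column 3, which forces (1,3) = 4.
Row 2 now contains 4, leaving (2,1) = 2.
Row 3 already has 1, so (3,1) = 4.
Row 4 already has 2, so (4,1) = 1.
Completed grid: 3 2 4 1 / 2 4 1 3 / 4 1 3 2 / 1 3 2 4.

1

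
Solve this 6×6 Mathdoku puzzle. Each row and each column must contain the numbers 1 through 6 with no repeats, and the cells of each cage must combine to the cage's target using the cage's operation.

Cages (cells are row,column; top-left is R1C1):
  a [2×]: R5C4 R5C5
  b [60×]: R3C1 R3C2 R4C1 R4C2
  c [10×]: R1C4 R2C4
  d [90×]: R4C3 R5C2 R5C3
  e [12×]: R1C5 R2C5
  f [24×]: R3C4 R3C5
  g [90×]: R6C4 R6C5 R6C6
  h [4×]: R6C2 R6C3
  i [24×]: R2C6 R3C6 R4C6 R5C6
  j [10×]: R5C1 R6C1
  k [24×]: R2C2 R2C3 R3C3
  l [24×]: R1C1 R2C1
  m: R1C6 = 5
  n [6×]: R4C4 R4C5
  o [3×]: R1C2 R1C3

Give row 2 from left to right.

4 2 6 5 3 1

Cage m is given, leaving R1C6 = 5.
Row 1 already has 5, leaving R1C4 = 2.
Cage c needs two cells with product 10, so R2C4 = 5.
Column 4 already has 2, so R5C4 = 1.
1 is placed in row 5; hence R5C5 = 2.
Cage n needs two cells with product 6; hence R4C4 = 6.
The two cells of cage n must have product 6, so R4C5 = 1.
Row 5 now contains 2; hence R5C1 = 5.
The two cells of cage j must have product 10; hence R6C1 = 2.
Column 4 already has 6, leaving R6C4 = 3.
Cage g needs product 90; hence R6C5 = 5.
3 is placed in row 6; hence R6C6 = 6.
Column 4 already has 6; hence R3C4 = 4.
Cage f's pair has product 24, so R3C5 = 6.
Cage d needs product 90, leaving R4C3 = 5.
Cage b has product 60; hence R3C1 = 1.
Cage b needs product 60, which forces R3C2 = 5.
The 4 cells of cage i must have product 24, which forces R2C6 = 1.
Row 1 needs a 6, and only R1C1 is open for it.
6 is placed in column 1, so R2C1 = 4.
Row 2 already has 4; hence R2C5 = 3.
Column 1 already has 4, so R4C1 = 3.
3 is placed in row 4, which forces R4C2 = 4.
Row 4 now contains 4, which forces R4C6 = 2.
4 is placed in column 2, which forces R6C2 = 1.
1 is placed in row 6, so R6C3 = 4.
Column 2 now contains 1, which forces R1C2 = 3.
Cage o's pair has product 3, so R1C3 = 1.
3 is placed in column 5, so R1C5 = 4.
Row 2 already has 3, leaving R2C2 = 2.
Cage k has product 24, leaving R2C3 = 6.
The 3 cells of cage k must have product 24, which forces R3C3 = 2.
2 is placed in column 6, leaving R3C6 = 3.
Column 2 now contains 3, so R5C2 = 6.
6 is placed in column 3, so R5C3 = 3.
The 4 cells of cage i must have product 24, which forces R5C6 = 4.
Filled in: 6 3 1 2 4 5 / 4 2 6 5 3 1 / 1 5 2 4 6 3 / 3 4 5 6 1 2 / 5 6 3 1 2 4 / 2 1 4 3 5 6.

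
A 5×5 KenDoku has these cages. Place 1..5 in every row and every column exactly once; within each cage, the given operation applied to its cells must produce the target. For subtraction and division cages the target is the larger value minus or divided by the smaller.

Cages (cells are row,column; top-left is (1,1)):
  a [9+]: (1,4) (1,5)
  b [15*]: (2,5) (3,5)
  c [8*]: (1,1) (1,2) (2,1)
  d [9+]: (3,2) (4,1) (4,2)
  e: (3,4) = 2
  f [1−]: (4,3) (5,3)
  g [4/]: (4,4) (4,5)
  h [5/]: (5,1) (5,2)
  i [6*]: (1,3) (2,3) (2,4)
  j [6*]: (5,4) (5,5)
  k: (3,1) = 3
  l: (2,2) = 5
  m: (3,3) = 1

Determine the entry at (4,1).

2

Cage l is a single given cell; hence (2,2) = 5.
5 is placed in row 2, which forces (2,5) = 3.
Cage k is a single given cell, leaving (3,1) = 3.
M is a freebie; hence (3,3) = 1.
Cage e is given, so (3,4) = 2.
Column 5 now contains 3; hence (3,5) = 5.
Column 2 now contains 5, which forces (5,2) = 1.
Column 4 already has 2; hence (5,4) = 3.
Column 5 now contains 3, so (5,5) = 2.
The 3 cells of cage i must have product 6, which forces (1,3) = 3.
The two cells of cage a must have sum 9, so (1,4) = 5.
Column 5 already has 5; hence (1,5) = 4.
1 is placed in column 3; hence (2,3) = 2.
Column 4 already has 2, so (2,4) = 1.
Row 3 already has 2, so (3,2) = 4.
The 3 cells of cage d must have sum 9; hence (4,1) = 2.
The 3 cells of cage d must have sum 9, which forces (4,2) = 3.
1 is placed in column 4, which forces (4,4) = 4.
Column 5 already has 4, so (4,5) = 1.
Row 5 now contains 1, leaving (5,1) = 5.
Row 5 already has 5, leaving (5,3) = 4.
Column 1 now contains 2, which forces (1,1) = 1.
Row 1 now contains 4, leaving (1,2) = 2.
Row 2 now contains 1, leaving (2,1) = 4.
Row 4 already has 4, which forces (4,3) = 5.
The full grid is 1 2 3 5 4 / 4 5 2 1 3 / 3 4 1 2 5 / 2 3 5 4 1 / 5 1 4 3 2.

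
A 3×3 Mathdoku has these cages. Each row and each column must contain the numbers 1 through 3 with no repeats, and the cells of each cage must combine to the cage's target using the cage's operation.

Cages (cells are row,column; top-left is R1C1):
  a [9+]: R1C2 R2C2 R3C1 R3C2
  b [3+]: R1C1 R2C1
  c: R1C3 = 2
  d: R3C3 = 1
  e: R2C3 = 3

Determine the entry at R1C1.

1

Cage c is given, leaving R1C3 = 2.
Cage e is a single given cell; hence R2C3 = 3.
Cage a needs sum 9, which forces R3C1 = 3.
Cage d is a single given cell; hence R3C3 = 1.
Row 1 already has 2, which forces R1C1 = 1.
Cage a needs sum 9, which forces R1C2 = 3.
The two cells of cage b must have sum 3, so R2C1 = 2.
Cage a has sum 9, leaving R2C2 = 1.
1 is placed in row 3, which forces R3C2 = 2.
Filled in: 1 3 2 / 2 1 3 / 3 2 1.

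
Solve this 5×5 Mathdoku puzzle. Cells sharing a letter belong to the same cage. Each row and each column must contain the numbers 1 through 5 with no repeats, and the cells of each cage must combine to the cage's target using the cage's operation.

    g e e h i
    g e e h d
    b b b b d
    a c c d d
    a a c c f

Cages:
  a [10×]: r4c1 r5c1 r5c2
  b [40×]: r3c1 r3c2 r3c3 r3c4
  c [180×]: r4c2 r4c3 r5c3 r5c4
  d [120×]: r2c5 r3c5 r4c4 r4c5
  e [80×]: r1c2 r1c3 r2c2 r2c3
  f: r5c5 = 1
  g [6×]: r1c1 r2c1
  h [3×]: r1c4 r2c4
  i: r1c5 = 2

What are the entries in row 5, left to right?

5 2 3 4 1

Cage i is given; hence r1c5 = 2.
Cage f is a single given cell, which forces r5c5 = 1.
Row 1 already has 2, which forces r1c1 = 3.
Row 1 now contains 3; hence r1c4 = 1.
Cage g's pair has product 6; hence r2c1 = 2.
1 is placed in column 4, which forces r2c4 = 3.
The 3 cells of cage a must have product 10, so r4c1 = 1.
Cage d needs product 120, so r4c4 = 2.
Column 1 now contains 2, so r5c1 = 5.
Row 5 already has 5, which forces r5c2 = 2.
Row 5 already has 5, so r5c4 = 4.
Column 1 already has 5; hence r3c1 = 4.
Cage b has product 40; hence r3c2 = 1.
Cage b has product 40, leaving r3c3 = 2.
4 is placed in column 4; hence r3c4 = 5.
Row 3 now contains 5, which forces r3c5 = 3.
Cage c has product 180, so r4c2 = 3.
Cage c needs product 180, leaving r4c3 = 5.
5 is placed in row 4, leaving r4c5 = 4.
Row 5 already has 4; hence r5c3 = 3.
Cage e has product 80; hence r1c2 = 5.
Column 3 now contains 5, so r1c3 = 4.
1 is placed in column 2, which forces r2c2 = 4.
Cage e has product 80; hence r2c3 = 1.
Column 5 now contains 4; hence r2c5 = 5.
The full grid is 3 5 4 1 2 / 2 4 1 3 5 / 4 1 2 5 3 / 1 3 5 2 4 / 5 2 3 4 1.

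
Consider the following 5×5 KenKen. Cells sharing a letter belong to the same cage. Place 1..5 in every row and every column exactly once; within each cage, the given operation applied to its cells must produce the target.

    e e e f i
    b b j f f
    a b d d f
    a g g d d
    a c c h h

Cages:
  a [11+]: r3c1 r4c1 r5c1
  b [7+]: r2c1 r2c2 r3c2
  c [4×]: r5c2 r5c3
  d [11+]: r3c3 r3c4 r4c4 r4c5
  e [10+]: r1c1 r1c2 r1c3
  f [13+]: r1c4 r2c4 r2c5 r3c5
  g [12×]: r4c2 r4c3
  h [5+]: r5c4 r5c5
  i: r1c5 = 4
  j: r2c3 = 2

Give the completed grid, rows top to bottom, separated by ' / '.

3 2 5 1 4 / 1 5 2 4 3 / 4 1 3 2 5 / 2 3 4 5 1 / 5 4 1 3 2

I is a freebie, which forces r1c5 = 4.
J is a freebie, so r2c3 = 2.
In row 1, 1 can only go at r1c4, so r1c4 = 1.
Cage f has sum 13, so r2c4 = 4.
In row 4, 1 can only go at r4c5, so r4c5 = 1.
In row 3, 1 can only go at r3c2, so r3c2 = 1.
Cage b has sum 7; hence r2c1 = 1.
Column 2 already has 1; hence r2c2 = 5.
5 is placed in row 2, which forces r2c5 = 3.
Column 5 already has 3, leaving r3c5 = 5.
Column 2 already has 1, so r5c2 = 4.
The two cells of cage c must have product 4; hence r5c3 = 1.
Column 5 already has 3, leaving r5c5 = 2.
Row 3 now contains 5, which forces r3c3 = 3.
The 4 cells of cage d must have sum 11; hence r3c4 = 2.
Column 2 already has 4; hence r4c2 = 3.
Cage g's pair has product 12, so r4c3 = 4.
The 4 cells of cage d must have sum 11, which forces r4c4 = 5.
Row 5 now contains 2; hence r5c1 = 5.
Row 5 now contains 2, leaving r5c4 = 3.
The 3 cells of cage e must have sum 10, which forces r1c1 = 3.
Column 2 now contains 3, leaving r1c2 = 2.
Column 3 already has 3, which forces r1c3 = 5.
Row 3 already has 2; hence r3c1 = 4.
Row 4 now contains 4, leaving r4c1 = 2.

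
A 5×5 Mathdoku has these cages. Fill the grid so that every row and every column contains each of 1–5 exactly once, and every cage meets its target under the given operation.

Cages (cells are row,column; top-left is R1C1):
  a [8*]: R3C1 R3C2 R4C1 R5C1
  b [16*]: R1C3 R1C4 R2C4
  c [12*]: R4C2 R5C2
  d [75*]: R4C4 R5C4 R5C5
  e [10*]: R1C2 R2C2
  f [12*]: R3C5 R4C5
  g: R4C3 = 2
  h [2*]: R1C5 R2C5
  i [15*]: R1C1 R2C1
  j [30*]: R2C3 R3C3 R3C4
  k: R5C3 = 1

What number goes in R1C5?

Cage a needs product 8, so R3C2 = 1.
Cage g is a single given cell, leaving R4C3 = 2.
Cage d has product 75, leaving R4C4 = 5.
K is a freebie, which forces R5C3 = 1.
The 3 cells of cage d must have product 75; hence R5C4 = 3.
Cage d has product 75, leaving R5C5 = 5.
Column 3 now contains 2; hence R1C3 = 4.
The 3 cells of cage b must have product 16, so R1C4 = 1.
Row 1 already has 1, leaving R1C5 = 2.
Cage b needs product 16, which forces R2C4 = 4.
Column 5 now contains 2, which forces R2C5 = 1.
3 is placed in column 4; hence R3C4 = 2.
Cage a needs product 8; hence R4C1 = 1.
Cage c needs two cells with product 12, so R4C2 = 3.
3 is placed in row 4, so R4C5 = 4.
3 is placed in row 5, leaving R5C2 = 4.
Row 1 now contains 2, leaving R1C2 = 5.
The two cells of cage e must have product 10, which forces R2C2 = 2.
Row 3 already has 2, which forces R3C1 = 4.
4 is placed in column 5, leaving R3C5 = 3.
Row 5 already has 4; hence R5C1 = 2.
5 is placed in row 1, so R1C1 = 3.
Cage i needs two cells with product 15, so R2C1 = 5.
The 3 cells of cage j must have product 30, so R2C3 = 3.
Row 3 now contains 3, which forces R3C3 = 5.
The full grid is 3 5 4 1 2 / 5 2 3 4 1 / 4 1 5 2 3 / 1 3 2 5 4 / 2 4 1 3 5.

2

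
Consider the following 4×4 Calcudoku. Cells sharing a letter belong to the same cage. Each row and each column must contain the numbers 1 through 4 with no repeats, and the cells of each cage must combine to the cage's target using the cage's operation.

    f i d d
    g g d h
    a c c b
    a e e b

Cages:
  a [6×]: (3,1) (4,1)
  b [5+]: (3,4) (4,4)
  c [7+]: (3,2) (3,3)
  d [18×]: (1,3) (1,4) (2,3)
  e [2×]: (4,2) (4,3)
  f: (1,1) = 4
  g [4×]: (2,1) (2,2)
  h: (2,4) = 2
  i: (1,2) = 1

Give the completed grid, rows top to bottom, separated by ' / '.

F is a freebie, leaving (1,1) = 4.
I is a freebie, which forces (1,2) = 1.
The 3 cells of cage d must have product 18, so (1,3) = 2.
Cage d needs product 18, leaving (1,4) = 3.
4 is placed in column 1; hence (2,1) = 1.
Column 2 now contains 1, which forces (2,2) = 4.
Cage d needs product 18, so (2,3) = 3.
Cage h is given, so (2,4) = 2.
4 is placed in column 2, leaving (3,2) = 3.
Column 3 now contains 3; hence (3,3) = 4.
4 is placed in row 3; hence (3,4) = 1.
Column 2 now contains 1, so (4,2) = 2.
2 is placed in column 3, so (4,3) = 1.
Column 4 already has 1; hence (4,4) = 4.
Row 3 now contains 3, which forces (3,1) = 2.
2 is placed in row 4, which forces (4,1) = 3.

4 1 2 3 / 1 4 3 2 / 2 3 4 1 / 3 2 1 4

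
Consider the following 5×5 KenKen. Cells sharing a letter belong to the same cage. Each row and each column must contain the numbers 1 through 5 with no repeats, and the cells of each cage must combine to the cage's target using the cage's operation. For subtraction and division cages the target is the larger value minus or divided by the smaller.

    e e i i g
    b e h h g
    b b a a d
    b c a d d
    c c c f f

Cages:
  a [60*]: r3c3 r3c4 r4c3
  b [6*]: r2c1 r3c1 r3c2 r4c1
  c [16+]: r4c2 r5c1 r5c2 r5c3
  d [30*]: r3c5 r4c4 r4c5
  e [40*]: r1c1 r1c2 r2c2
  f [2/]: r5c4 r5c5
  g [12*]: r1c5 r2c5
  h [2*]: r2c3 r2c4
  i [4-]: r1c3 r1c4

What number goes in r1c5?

3

The 4 cells of cage b must have product 6; hence r3c2 = 1.
Row 1 needs a 3, and only r1c5 is open for it.
Column 5 now contains 3, leaving r2c5 = 4.
Cage d needs product 30; hence r4c4 = 3.
Cage a needs product 60, so r3c3 = 3.
The 4 cells of cage b must have product 6, so r2c1 = 3.
Row 3 already has 3, which forces r3c1 = 2.
2 is placed in row 3, so r3c5 = 5.
Cage b needs product 6; hence r4c1 = 1.
5 is placed in column 5, leaving r4c5 = 2.
2 is placed in column 5, leaving r5c5 = 1.
5 is placed in row 3, so r3c4 = 4.
The 3 cells of cage a must have product 60; hence r4c3 = 5.
Cage f's pair has quotient 2, so r5c4 = 2.
5 is placed in column 3; hence r1c3 = 1.
The two cells of cage i must have difference 4; hence r1c4 = 5.
The two cells of cage h must have product 2, leaving r2c3 = 2.
2 is placed in column 4, so r2c4 = 1.
5 is placed in row 4, so r4c2 = 4.
Cage c has sum 16; hence r5c1 = 5.
The 4 cells of cage c must have sum 16, which forces r5c2 = 3.
2 is placed in row 5; hence r5c3 = 4.
5 is placed in row 1, leaving r1c1 = 4.
Column 2 already has 4, so r1c2 = 2.
2 is placed in row 2, which forces r2c2 = 5.
The full grid is 4 2 1 5 3 / 3 5 2 1 4 / 2 1 3 4 5 / 1 4 5 3 2 / 5 3 4 2 1.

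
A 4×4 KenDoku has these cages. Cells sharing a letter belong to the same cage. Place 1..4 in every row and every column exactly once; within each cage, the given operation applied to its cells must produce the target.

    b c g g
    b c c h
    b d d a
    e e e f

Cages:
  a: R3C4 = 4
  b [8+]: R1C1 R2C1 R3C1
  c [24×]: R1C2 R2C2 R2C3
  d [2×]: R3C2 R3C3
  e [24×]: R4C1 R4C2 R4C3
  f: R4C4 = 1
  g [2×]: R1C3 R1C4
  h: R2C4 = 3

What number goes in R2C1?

Cage h is given, which forces R2C4 = 3.
Cage a is a single given cell; hence R3C4 = 4.
Cage f is a single given cell; hence R4C4 = 1.
The 3 cells of cage c must have product 24, so R1C2 = 3.
The two cells of cage g must have product 2; hence R1C3 = 1.
Column 4 now contains 1, leaving R1C4 = 2.
Column 3 now contains 1, leaving R3C3 = 2.
1 is placed in row 1, which forces R1C1 = 4.
Cage b needs sum 8, leaving R2C1 = 1.
The 3 cells of cage c must have product 24; hence R2C2 = 2.
Column 3 now contains 2, which forces R2C3 = 4.
The 3 cells of cage b must have sum 8; hence R3C1 = 3.
2 is placed in row 3; hence R3C2 = 1.
Column 1 already has 3, which forces R4C1 = 2.
2 is placed in column 2; hence R4C2 = 4.
Column 3 now contains 4, leaving R4C3 = 3.
Filled in: 4 3 1 2 / 1 2 4 3 / 3 1 2 4 / 2 4 3 1.

1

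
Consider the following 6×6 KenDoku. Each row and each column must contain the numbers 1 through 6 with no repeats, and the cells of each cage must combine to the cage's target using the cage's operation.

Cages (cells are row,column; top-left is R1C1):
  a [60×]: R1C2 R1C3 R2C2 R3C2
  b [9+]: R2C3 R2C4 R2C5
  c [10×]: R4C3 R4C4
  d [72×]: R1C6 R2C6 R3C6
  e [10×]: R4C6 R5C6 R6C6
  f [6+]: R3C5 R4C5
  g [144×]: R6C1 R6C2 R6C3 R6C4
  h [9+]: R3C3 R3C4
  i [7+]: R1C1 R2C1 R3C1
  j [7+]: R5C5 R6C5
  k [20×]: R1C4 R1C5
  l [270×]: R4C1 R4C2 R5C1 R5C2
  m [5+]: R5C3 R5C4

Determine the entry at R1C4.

In row 4, 4 can only go at R4C5, so R4C5 = 4.
Cage k's pair has product 20, which forces R1C4 = 4.
Column 5 already has 4, leaving R1C5 = 5.
Cage f's pair has sum 6, leaving R3C5 = 2.
Row 4 needs a 1, and only R4C6 is open for it.
The only place for 4 in row 5 is R5C3.
Cage m's pair has sum 5, which forces R5C4 = 1.
Row 5 now contains 1, so R5C5 = 6.
Column 5 already has 6; hence R6C5 = 1.
Cage b needs sum 9, so R2C3 = 1.
Cage b needs sum 9, which forces R2C4 = 5.
Column 5 now contains 1, which forces R2C5 = 3.
5 is placed in column 4, leaving R4C4 = 2.
Cage a has product 60, leaving R3C2 = 5.
Row 4 already has 2, which forces R4C3 = 5.
Column 2 already has 5, so R5C2 = 3.
3 is placed in column 2, leaving R1C2 = 1.
The 4 cells of cage l must have product 270, so R4C1 = 3.
3 is placed in column 2, leaving R4C2 = 6.
Row 5 now contains 3, which forces R5C1 = 5.
5 is placed in row 5, leaving R5C6 = 2.
2 is placed in column 6, so R6C6 = 5.
Row 1 already has 1, leaving R1C1 = 2.
Cage i has sum 7, leaving R2C1 = 4.
Row 2 now contains 4, leaving R2C2 = 2.
Row 2 now contains 4, which forces R2C6 = 6.
The 3 cells of cage i must have sum 7; hence R3C1 = 1.
4 is placed in column 1, which forces R6C1 = 6.
Column 2 already has 2, leaving R6C2 = 4.
Row 6 now contains 6, so R6C4 = 3.
Cage a needs product 60, which forces R1C3 = 6.
6 is placed in column 6, so R1C6 = 3.
Cage h needs two cells with sum 9; hence R3C3 = 3.
3 is placed in column 4; hence R3C4 = 6.
Cage d has product 72; hence R3C6 = 4.
Row 6 already has 3, which forces R6C3 = 2.
Completed grid: 2 1 6 4 5 3 / 4 2 1 5 3 6 / 1 5 3 6 2 4 / 3 6 5 2 4 1 / 5 3 4 1 6 2 / 6 4 2 3 1 5.

4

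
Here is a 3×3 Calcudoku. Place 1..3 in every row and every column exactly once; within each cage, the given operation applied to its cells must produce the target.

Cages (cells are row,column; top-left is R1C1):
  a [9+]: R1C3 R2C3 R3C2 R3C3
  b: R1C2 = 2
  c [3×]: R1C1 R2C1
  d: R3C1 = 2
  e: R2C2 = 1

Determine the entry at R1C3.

Cage b is given, so R1C2 = 2.
E is a freebie, leaving R2C2 = 1.
Cage d is given, so R3C1 = 2.
Cage a needs sum 9, which forces R3C2 = 3.
2 is placed in row 3, so R3C3 = 1.
Cage c's pair has product 3, leaving R1C1 = 1.
1 is placed in column 3; hence R1C3 = 3.
Row 2 already has 1, so R2C1 = 3.
Cage a needs sum 9; hence R2C3 = 2.
Completed grid: 1 2 3 / 3 1 2 / 2 3 1.

3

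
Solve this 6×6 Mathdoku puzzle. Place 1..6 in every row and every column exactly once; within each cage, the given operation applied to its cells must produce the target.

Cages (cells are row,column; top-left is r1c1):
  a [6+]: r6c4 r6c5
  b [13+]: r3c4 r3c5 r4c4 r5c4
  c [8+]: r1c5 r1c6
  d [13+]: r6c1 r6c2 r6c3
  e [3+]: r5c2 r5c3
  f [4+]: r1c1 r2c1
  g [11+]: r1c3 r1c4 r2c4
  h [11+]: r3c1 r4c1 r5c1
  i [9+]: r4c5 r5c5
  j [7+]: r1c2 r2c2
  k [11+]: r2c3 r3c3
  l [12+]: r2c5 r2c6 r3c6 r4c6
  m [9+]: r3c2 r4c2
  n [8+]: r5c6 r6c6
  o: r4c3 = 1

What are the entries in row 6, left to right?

6 4 3 5 1 2

Cage o is given; hence r4c3 = 1.
1 is placed in column 3; hence r5c3 = 2.
Row 5 now contains 2; hence r5c2 = 1.
In column 1, 6 can only go at r6c1, so r6c1 = 6.
The only place for 2 in row 6 is r6c6.
Cage n needs two cells with sum 8, which forces r5c6 = 6.
In row 1, 6 can only go at r1c4, so r1c4 = 6.
The only place for 1 in row 1 is r1c1.
Column 1 already has 1, so r2c1 = 3.
Row 1 needs a 2, and only r1c2 is open for it.
Cage j needs two cells with sum 7, which forces r2c2 = 5.
5 is placed in row 2, leaving r2c3 = 6.
Column 3 now contains 6; hence r3c3 = 5.
In row 1, 4 can only go at r1c3, so r1c3 = 4.
Cage g has sum 11, leaving r2c4 = 1.
Row 2 now contains 1; hence r2c6 = 4.
The 3 cells of cage d must have sum 13, which forces r6c2 = 4.
4 is placed in column 3, which forces r6c3 = 3.
1 is placed in column 4, leaving r6c4 = 5.
Row 6 now contains 5, which forces r6c5 = 1.
4 is placed in row 2, so r2c5 = 2.
Cage b needs sum 13, which forces r3c5 = 4.
Cage l has sum 12, so r3c6 = 1.
Cage l needs sum 12; hence r4c6 = 5.
The two cells of cage c must have sum 8, which forces r1c5 = 5.
Column 6 now contains 5; hence r1c6 = 3.
4 is placed in row 3, which forces r3c1 = 2.
Row 3 already has 2, so r3c4 = 3.
Cage h has sum 11, leaving r4c1 = 4.
Row 4 now contains 4; hence r4c4 = 2.
5 is placed in row 4, so r4c5 = 6.
Cage h has sum 11, so r5c1 = 5.
Column 4 already has 3, so r5c4 = 4.
Cage i needs two cells with sum 9, so r5c5 = 3.
Row 3 now contains 3, so r3c2 = 6.
Row 4 now contains 6, so r4c2 = 3.
Completed grid: 1 2 4 6 5 3 / 3 5 6 1 2 4 / 2 6 5 3 4 1 / 4 3 1 2 6 5 / 5 1 2 4 3 6 / 6 4 3 5 1 2.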